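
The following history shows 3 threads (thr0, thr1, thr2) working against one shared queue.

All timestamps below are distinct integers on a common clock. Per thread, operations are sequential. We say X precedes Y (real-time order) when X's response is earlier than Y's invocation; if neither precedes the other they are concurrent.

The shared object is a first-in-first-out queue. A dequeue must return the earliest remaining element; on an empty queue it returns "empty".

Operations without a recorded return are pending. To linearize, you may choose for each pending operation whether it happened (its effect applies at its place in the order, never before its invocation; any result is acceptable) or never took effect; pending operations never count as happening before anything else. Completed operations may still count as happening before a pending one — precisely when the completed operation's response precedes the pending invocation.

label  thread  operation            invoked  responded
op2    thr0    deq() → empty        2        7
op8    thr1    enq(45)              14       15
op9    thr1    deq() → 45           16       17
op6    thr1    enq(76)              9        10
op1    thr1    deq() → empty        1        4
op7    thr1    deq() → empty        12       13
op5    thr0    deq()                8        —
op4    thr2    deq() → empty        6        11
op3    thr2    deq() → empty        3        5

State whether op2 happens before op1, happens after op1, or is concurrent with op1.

concurrent

op2 spans [2,7], op1 spans [1,4]
the intervals overlap in both directions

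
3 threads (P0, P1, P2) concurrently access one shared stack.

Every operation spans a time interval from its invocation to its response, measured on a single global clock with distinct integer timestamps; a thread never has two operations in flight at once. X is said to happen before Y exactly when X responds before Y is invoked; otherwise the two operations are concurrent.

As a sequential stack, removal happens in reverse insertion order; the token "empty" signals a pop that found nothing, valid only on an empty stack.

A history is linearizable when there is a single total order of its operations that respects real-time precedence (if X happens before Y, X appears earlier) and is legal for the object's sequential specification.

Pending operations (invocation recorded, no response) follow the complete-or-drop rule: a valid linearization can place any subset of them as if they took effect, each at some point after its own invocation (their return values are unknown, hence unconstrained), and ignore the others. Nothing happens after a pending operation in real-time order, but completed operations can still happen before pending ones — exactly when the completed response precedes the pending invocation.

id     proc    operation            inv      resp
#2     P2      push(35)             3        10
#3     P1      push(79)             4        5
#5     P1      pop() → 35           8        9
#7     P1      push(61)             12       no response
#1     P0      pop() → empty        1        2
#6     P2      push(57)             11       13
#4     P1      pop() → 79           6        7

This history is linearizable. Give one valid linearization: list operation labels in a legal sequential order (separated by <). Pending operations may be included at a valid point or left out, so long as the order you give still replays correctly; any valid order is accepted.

#1 < #2 < #3 < #4 < #5 < #6

step 1: #1 pop() → empty — stack <>
step 2: #2 push(35) — stack <35>
step 3: #3 push(79) — stack <35,79>
step 4: #4 pop() → 79 — stack <35>
step 5: #5 pop() → 35 — stack <>
step 6: #6 push(57) — stack <57>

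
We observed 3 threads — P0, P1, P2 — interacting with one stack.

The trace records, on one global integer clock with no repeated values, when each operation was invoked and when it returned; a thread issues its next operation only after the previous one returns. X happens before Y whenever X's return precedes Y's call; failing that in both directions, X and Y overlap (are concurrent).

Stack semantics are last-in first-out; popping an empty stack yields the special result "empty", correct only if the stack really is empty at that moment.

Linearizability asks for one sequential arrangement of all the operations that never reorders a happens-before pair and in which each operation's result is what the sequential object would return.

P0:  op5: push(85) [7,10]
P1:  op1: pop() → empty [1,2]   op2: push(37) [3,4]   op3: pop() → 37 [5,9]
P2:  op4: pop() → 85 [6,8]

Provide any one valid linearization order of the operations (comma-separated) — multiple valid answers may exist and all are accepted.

op1, op2, op3, op5, op4

step 1: op1 pop() → empty — stack <>
step 2: op2 push(37) — stack <37>
step 3: op3 pop() → 37 — stack <>
step 4: op5 push(85) — stack <85>
step 5: op4 pop() → 85 — stack <>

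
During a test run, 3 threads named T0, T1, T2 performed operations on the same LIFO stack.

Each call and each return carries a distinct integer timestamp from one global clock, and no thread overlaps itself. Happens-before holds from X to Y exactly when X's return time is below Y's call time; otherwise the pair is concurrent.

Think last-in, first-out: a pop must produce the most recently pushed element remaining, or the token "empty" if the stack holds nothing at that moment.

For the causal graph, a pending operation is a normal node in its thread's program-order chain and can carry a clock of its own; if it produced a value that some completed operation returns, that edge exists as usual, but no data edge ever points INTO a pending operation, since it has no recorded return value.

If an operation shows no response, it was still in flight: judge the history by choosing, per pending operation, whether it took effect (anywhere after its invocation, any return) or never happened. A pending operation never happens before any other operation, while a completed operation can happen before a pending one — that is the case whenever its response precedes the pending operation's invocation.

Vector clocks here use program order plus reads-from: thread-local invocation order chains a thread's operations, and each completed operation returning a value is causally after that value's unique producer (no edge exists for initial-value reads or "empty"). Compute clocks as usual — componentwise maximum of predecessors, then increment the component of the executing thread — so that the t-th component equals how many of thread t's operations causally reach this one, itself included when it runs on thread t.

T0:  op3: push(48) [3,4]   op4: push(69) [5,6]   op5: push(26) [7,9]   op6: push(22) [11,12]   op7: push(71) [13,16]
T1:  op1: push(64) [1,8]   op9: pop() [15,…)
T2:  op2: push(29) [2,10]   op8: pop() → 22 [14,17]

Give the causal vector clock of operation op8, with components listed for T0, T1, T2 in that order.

op2 (invocation 2): nothing precedes it; T2's component alone gives (0, 0, 1)
op1 (invocation 1): nothing precedes it; T1's component alone gives (0, 1, 0)
op3 (invocation 3): nothing precedes it; T0's component alone gives (1, 0, 0)
from VC(op1)=(0, 1, 0), op9 (invoked 15) maxes components and bumps T1 → (0, 2, 0)
from VC(op3)=(1, 0, 0), op4 (invoked 5) maxes components and bumps T0 → (2, 0, 0)
from VC(op4)=(2, 0, 0), op5 (invoked 7) maxes components and bumps T0 → (3, 0, 0)
from VC(op5)=(3, 0, 0), op6 (invoked 11) maxes components and bumps T0 → (4, 0, 0)
from VC(op6)=(4, 0, 0), op7 (invoked 13) maxes components and bumps T0 → (5, 0, 0)
from VC(op2)=(0, 0, 1), VC(op6)=(4, 0, 0), op8 (invoked 14) maxes components and bumps T2 → (4, 0, 2)
target: VC(op8) = (4, 0, 2)

(4, 0, 2)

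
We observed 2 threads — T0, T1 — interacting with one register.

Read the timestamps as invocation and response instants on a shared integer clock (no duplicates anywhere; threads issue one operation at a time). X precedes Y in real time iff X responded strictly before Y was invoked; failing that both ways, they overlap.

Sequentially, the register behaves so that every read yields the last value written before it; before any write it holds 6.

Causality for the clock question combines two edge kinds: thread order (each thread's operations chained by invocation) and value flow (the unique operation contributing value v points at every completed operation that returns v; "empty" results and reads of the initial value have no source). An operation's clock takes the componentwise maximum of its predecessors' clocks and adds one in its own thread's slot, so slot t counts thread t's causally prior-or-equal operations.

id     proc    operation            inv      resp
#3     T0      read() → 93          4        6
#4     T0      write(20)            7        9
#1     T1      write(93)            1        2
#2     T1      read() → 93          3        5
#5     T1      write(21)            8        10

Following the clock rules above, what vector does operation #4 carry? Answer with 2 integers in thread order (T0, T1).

#1, invoked 1, has no incoming edges; only T1's bump applies → (0, 1)
#2 (invocation 3): componentwise max over VC(#1)=(0, 1), +1 at T1, giving (0, 2)
#3 (invocation 4): componentwise max over VC(#1)=(0, 1), +1 at T0, giving (1, 1)
#5 (invocation 8): componentwise max over VC(#2)=(0, 2), +1 at T1, giving (0, 3)
#4 (invocation 7): componentwise max over VC(#3)=(1, 1), +1 at T0, giving (2, 1)
target: VC(#4) = (2, 1)

(2, 1)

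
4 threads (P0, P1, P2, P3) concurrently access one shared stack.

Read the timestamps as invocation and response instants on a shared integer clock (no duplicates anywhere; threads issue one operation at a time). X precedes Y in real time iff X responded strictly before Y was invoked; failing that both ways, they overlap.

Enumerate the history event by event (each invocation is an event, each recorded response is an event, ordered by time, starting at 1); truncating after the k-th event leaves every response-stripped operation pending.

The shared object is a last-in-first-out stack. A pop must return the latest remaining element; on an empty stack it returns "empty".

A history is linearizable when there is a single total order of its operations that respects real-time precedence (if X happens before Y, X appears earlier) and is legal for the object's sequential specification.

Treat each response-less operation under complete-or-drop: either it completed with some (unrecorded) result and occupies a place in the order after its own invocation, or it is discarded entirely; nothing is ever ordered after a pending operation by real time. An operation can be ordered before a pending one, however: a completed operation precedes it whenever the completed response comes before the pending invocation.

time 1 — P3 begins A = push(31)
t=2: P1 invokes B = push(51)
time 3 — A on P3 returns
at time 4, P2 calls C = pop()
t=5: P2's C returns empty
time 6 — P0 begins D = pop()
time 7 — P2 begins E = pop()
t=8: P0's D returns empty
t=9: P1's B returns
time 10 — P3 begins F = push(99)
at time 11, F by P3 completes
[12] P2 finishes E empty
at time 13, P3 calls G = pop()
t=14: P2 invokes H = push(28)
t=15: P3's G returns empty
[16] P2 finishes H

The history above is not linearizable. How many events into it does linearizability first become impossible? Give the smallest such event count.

a valid linearization of events 1..4 exists, for instance A:
step 1: A push(31) — stack <31>
adding event 5 (C responds at 5) leaves no legal real-time order
including or dropping the 1 pending operation (B) in any combination fails
sample order A, C (pending dropped) stalls at step 2 — C pop() → empty has no legal effect

5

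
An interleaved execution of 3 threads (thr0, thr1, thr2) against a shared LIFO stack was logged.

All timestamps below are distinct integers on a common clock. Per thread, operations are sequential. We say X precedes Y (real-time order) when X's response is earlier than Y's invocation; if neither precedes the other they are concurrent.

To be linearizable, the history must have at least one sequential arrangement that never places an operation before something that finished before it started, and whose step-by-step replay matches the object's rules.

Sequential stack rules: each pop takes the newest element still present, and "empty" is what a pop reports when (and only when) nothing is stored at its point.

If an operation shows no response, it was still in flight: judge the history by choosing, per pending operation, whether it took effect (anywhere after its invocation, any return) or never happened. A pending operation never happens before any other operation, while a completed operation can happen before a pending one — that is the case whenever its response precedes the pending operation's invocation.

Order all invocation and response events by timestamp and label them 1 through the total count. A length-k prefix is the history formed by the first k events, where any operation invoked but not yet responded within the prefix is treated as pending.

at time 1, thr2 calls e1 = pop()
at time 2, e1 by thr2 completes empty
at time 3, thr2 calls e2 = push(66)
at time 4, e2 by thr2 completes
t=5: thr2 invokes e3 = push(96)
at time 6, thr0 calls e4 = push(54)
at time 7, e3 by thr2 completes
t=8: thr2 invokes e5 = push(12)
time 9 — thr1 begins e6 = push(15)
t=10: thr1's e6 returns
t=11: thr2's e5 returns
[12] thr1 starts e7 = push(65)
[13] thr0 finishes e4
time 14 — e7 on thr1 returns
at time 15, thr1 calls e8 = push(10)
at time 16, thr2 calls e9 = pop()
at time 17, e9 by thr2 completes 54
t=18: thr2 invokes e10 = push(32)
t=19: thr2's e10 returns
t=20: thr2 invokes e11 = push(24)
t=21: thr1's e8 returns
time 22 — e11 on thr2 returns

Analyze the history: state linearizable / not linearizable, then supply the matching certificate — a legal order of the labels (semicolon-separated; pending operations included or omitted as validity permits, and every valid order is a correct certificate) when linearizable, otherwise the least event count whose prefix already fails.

linearizable — witness: e1; e2; e3; e5; e6; e7; e4; e9; e8; e10; e11

step 1: e1 pop() → empty — stack <>
step 2: e2 push(66) — stack <66>
step 3: e3 push(96) — stack <66,96>
step 4: e5 push(12) — stack <66,96,12>
step 5: e6 push(15) — stack <66,96,12,15>
step 6: e7 push(65) — stack <66,96,12,15,65>
step 7: e4 push(54) — stack <66,96,12,15,65,54>
step 8: e9 pop() → 54 — stack <66,96,12,15,65>
step 9: e8 push(10) — stack <66,96,12,15,65,10>
step 10: e10 push(32) — stack <66,96,12,15,65,10,32>
step 11: e11 push(24) — stack <66,96,12,15,65,10,32,24>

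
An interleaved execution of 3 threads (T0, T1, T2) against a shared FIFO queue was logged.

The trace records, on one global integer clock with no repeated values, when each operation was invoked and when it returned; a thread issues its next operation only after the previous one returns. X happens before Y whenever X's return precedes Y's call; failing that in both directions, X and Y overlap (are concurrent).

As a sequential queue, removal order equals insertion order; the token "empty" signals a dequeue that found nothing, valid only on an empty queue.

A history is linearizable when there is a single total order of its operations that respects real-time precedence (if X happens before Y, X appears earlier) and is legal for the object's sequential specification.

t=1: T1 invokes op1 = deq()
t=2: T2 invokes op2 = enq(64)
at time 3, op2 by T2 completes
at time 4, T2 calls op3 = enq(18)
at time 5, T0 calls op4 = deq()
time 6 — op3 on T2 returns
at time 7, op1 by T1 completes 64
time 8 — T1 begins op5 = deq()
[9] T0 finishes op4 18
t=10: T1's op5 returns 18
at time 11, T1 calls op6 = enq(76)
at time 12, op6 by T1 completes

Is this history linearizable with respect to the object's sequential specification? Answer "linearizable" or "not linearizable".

not linearizable

cut after 9 events: linearizable; cut after 10 events (op5 responds, time 10): not linearizable
all 11 real-time-respecting orders fail — 5 completed FIFO queue operations, no legal replay
for example op1, op2, op3, op4, op5 fails at step 1: op1 deq() → 64 is not legal there
for example op1, op2, op3, op5, op4 fails at step 1: op1 deq() → 64 is not legal there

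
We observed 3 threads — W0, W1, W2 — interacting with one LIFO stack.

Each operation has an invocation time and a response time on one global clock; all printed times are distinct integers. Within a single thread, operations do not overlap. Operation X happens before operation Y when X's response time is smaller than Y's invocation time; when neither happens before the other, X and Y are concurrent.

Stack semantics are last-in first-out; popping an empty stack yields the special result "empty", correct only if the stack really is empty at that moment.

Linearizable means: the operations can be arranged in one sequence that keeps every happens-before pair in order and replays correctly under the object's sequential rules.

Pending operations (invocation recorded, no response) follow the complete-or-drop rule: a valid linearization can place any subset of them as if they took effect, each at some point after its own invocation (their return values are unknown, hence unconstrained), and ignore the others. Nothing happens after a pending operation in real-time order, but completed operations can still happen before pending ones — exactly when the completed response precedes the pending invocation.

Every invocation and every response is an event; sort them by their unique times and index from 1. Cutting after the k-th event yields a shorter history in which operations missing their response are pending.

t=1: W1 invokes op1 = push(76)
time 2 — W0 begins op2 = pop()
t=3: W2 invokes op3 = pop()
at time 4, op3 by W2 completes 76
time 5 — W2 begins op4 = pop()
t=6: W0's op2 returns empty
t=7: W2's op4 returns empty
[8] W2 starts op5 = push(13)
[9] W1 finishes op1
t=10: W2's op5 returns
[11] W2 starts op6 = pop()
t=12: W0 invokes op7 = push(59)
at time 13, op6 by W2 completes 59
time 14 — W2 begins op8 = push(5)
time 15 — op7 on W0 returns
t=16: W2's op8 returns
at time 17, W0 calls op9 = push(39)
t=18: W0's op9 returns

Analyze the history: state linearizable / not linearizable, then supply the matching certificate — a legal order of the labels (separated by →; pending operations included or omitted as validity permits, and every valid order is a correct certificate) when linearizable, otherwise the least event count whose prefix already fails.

1. op1 push(76), leaving stack <76>
2. op3 pop() → 76, leaving stack <>
3. op2 pop() → empty, leaving stack <>
4. op4 pop() → empty, leaving stack <>
5. op5 push(13), leaving stack <13>
6. op7 push(59), leaving stack <13,59>
7. op6 pop() → 59, leaving stack <13>
8. op8 push(5), leaving stack <13,5>
9. op9 push(39), leaving stack <13,5,39>

linearizable — witness: op1 → op3 → op2 → op4 → op5 → op7 → op6 → op8 → op9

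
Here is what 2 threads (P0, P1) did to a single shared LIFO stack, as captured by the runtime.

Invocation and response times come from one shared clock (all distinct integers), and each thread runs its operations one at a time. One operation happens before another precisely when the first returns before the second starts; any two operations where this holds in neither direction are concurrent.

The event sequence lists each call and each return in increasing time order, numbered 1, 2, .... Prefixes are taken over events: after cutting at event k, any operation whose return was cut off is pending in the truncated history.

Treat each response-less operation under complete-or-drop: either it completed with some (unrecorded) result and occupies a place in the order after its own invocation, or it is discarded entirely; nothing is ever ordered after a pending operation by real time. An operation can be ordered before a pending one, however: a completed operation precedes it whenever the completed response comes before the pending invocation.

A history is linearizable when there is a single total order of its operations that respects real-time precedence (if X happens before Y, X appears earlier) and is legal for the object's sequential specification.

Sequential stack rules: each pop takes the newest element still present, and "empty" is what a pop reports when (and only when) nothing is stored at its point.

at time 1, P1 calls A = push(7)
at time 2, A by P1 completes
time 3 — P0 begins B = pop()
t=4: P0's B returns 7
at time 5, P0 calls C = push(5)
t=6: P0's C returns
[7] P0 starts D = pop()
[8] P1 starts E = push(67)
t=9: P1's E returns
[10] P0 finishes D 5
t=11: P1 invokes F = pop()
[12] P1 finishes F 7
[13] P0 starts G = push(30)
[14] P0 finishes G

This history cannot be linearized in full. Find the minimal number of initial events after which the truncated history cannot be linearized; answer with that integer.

12

events 1..11 are still linearizable — one witness is A, B, C, D, E:
after step 1 (A push(7)): stack <7>
after step 2 (B pop() → 7): stack <>
after step 3 (C push(5)): stack <5>
after step 4 (D pop() → 5): stack <>
after step 5 (E push(67)): stack <67>
include event 12 — F responding at 12 — and every candidate order breaks
sample order A, B, C, D, E, F stalls at step 6 — F pop() → 7 has no legal effect
sample order A, B, C, E, D, F stalls at step 5 — D pop() → 5 has no legal effect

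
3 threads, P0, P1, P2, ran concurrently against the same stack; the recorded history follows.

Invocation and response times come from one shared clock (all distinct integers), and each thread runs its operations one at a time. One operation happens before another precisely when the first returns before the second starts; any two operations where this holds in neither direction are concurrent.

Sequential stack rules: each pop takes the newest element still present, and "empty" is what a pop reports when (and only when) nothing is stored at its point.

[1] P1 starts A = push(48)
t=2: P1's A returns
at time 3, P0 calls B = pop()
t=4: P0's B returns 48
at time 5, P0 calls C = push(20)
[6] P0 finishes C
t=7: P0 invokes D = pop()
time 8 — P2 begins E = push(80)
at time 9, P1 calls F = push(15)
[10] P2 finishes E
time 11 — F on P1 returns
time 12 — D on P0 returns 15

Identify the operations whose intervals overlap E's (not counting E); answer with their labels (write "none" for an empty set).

E runs from 8 to 10; window-overlapping ops are concurrent
A [1,2]: before
B [3,4]: before
C [5,6]: before
D [7,12]: concurrent
F [9,11]: concurrent

D, F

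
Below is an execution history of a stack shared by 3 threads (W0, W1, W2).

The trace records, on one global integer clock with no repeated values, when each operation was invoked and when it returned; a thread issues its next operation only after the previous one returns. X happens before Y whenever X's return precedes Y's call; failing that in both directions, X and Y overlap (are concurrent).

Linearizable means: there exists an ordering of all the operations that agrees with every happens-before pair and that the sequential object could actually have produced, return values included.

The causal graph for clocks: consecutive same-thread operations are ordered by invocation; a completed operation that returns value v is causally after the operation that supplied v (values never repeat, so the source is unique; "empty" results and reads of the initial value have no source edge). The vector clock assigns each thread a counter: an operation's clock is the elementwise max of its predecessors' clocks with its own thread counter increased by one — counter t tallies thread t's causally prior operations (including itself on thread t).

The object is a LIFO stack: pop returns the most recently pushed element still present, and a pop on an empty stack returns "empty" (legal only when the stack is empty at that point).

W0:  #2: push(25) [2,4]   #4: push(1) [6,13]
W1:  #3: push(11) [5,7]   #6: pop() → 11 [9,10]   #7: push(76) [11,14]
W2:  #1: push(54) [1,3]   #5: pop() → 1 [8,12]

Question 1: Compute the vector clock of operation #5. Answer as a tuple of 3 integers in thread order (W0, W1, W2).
(2, 0, 2)

#1, invoked 1, has no incoming edges; only W2's bump applies → (0, 0, 1)
#3, invoked 5, has no incoming edges; only W1's bump applies → (0, 1, 0)
#2, invoked 2, has no incoming edges; only W0's bump applies → (1, 0, 0)
#6 (invocation 9): componentwise max over VC(#3)=(0, 1, 0), +1 at W1, giving (0, 2, 0)
#4 (invocation 6): componentwise max over VC(#2)=(1, 0, 0), +1 at W0, giving (2, 0, 0)
#7 (invocation 11): componentwise max over VC(#6)=(0, 2, 0), +1 at W1, giving (0, 3, 0)
#5 (invocation 8): componentwise max over VC(#1)=(0, 0, 1), VC(#4)=(2, 0, 0), +1 at W2, giving (2, 0, 2)
target: VC(#5) = (2, 0, 2)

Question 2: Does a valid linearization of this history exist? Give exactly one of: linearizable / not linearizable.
linearizable

one valid linearization: #1, #2, #3, #4, #5, #6, #7
after step 1 (#1 push(54)): stack <54>
after step 2 (#2 push(25)): stack <54,25>
after step 3 (#3 push(11)): stack <54,25,11>
after step 4 (#4 push(1)): stack <54,25,11,1>
after step 5 (#5 pop() → 1): stack <54,25,11>
after step 6 (#6 pop() → 11): stack <54,25>
after step 7 (#7 push(76)): stack <54,25,76>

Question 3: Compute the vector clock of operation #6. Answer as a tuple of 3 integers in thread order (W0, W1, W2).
(0, 2, 0)

root op #1, invoked 1: fresh clock plus W2's own tick → (0, 0, 1)
root op #3, invoked 5: fresh clock plus W1's own tick → (0, 1, 0)
root op #2, invoked 2: fresh clock plus W0's own tick → (1, 0, 0)
VC(#6, invoked at 9): max of VC(#3)=(0, 1, 0), then +1 on thread W1 → (0, 2, 0)
VC(#4, invoked at 6): max of VC(#2)=(1, 0, 0), then +1 on thread W0 → (2, 0, 0)
VC(#7, invoked at 11): max of VC(#6)=(0, 2, 0), then +1 on thread W1 → (0, 3, 0)
VC(#5, invoked at 8): max of VC(#1)=(0, 0, 1), VC(#4)=(2, 0, 0), then +1 on thread W2 → (2, 0, 2)
target: VC(#6) = (0, 2, 0)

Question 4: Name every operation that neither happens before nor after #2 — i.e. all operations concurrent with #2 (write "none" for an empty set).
#1

#2 spans [2,4]: anything still running between times 2 and 4 counts as concurrent
#1 [1,3]: concurrent
#3 [5,7]: after
#4 [6,13]: after
#5 [8,12]: after
#6 [9,10]: after
#7 [11,14]: after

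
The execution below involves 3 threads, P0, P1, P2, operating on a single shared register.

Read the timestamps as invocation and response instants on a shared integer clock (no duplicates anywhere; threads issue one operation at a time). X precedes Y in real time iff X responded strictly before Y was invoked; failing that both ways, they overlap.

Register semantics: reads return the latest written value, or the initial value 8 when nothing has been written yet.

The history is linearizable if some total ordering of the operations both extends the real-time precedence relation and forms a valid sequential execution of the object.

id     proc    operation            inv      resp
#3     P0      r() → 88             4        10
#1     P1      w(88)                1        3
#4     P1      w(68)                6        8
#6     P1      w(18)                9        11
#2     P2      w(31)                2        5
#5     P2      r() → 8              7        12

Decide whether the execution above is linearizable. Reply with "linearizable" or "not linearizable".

not linearizable

already the first 12 events (up to #5's response at time 12) admit no linearization; the first 11 still do
the 6 completed operations admit 27 real-time orders; each fails the register replay
sample order #1, #2, #3, #4, #5, #6 stalls at step 3 — #3 r() → 88 has no legal effect
sample order #1, #2, #3, #4, #6, #5 stalls at step 3 — #3 r() → 88 has no legal effect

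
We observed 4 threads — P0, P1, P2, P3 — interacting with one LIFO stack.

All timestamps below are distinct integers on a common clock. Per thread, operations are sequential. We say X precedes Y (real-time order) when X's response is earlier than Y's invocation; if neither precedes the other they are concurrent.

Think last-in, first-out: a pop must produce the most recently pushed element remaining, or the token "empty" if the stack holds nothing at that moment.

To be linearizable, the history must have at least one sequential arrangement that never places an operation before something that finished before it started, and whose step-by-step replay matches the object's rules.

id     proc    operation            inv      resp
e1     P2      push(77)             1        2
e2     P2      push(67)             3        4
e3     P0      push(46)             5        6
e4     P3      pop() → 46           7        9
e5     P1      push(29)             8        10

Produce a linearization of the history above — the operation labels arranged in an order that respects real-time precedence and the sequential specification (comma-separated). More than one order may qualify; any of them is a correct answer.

e1, e2, e3, e4, e5

1. e1 push(77), leaving stack <77>
2. e2 push(67), leaving stack <77,67>
3. e3 push(46), leaving stack <77,67,46>
4. e4 pop() → 46, leaving stack <77,67>
5. e5 push(29), leaving stack <77,67,29>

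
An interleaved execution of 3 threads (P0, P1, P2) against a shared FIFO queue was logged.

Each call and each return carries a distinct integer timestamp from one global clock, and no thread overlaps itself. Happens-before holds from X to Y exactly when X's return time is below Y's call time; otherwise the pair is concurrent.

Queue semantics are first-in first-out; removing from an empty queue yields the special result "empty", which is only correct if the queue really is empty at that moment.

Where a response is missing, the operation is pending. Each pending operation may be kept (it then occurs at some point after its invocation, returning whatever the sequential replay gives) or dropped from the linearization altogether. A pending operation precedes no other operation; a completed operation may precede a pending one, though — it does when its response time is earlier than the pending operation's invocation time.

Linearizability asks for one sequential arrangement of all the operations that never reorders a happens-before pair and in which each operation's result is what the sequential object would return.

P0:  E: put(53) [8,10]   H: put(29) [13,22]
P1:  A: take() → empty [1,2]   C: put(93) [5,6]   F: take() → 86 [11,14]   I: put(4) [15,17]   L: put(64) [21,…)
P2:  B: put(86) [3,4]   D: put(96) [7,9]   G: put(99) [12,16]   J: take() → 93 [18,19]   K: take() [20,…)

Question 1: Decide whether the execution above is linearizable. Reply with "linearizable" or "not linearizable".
witness order: A, B, C, D, E, F, G, H, I, J
step 1: A take() → empty — queue <>
step 2: B put(86) — queue <86>
step 3: C put(93) — queue <86,93>
step 4: D put(96) — queue <86,93,96>
step 5: E put(53) — queue <86,93,96,53>
step 6: F take() → 86 — queue <93,96,53>
step 7: G put(99) — queue <93,96,53,99>
step 8: H put(29) — queue <93,96,53,99,29>
step 9: I put(4) — queue <93,96,53,99,29,4>
step 10: J take() → 93 — queue <96,53,99,29,4>

linearizable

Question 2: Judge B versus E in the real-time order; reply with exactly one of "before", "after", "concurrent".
Answer: before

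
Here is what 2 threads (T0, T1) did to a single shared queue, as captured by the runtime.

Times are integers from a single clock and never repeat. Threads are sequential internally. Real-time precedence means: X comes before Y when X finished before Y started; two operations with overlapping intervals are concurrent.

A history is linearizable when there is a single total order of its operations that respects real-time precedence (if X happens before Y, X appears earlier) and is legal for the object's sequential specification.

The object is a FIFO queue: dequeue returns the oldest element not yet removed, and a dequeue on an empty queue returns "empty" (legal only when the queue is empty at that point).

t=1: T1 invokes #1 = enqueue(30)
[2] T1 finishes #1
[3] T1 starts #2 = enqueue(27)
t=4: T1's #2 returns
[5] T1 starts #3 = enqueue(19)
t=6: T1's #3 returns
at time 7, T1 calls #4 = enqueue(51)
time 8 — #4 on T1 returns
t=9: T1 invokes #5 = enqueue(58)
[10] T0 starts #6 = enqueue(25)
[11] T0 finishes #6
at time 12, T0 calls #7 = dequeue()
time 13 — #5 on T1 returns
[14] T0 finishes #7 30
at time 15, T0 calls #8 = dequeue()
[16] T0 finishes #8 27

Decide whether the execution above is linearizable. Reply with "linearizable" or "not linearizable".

linearizable

one valid linearization: #1, #2, #3, #4, #5, #6, #7, #8
after step 1 (#1 enqueue(30)): queue <30>
after step 2 (#2 enqueue(27)): queue <30,27>
after step 3 (#3 enqueue(19)): queue <30,27,19>
after step 4 (#4 enqueue(51)): queue <30,27,19,51>
after step 5 (#5 enqueue(58)): queue <30,27,19,51,58>
after step 6 (#6 enqueue(25)): queue <30,27,19,51,58,25>
after step 7 (#7 dequeue() → 30): queue <27,19,51,58,25>
after step 8 (#8 dequeue() → 27): queue <19,51,58,25>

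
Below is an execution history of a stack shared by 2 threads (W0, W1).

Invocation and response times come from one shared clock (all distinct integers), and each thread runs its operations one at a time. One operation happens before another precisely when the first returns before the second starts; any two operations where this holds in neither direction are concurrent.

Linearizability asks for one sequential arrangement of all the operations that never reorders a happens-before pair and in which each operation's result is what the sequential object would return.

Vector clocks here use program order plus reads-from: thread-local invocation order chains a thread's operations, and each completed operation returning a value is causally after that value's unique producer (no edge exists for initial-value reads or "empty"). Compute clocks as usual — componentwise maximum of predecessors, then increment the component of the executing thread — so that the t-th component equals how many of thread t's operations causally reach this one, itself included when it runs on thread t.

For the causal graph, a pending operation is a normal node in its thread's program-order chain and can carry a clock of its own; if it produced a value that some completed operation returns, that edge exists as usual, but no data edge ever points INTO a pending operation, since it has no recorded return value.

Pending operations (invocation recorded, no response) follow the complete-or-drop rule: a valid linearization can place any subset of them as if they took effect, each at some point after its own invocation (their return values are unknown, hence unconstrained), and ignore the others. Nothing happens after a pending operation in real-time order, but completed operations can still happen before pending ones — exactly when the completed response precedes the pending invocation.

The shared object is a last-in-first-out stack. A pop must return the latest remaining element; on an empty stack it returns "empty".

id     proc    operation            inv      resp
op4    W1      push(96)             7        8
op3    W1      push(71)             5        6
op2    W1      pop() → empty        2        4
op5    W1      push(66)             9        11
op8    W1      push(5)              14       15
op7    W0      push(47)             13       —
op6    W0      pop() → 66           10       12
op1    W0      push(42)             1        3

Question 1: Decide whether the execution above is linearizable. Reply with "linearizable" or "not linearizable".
a witness: op2, op1, op3, op4, op5, op6, op7, op8
after step 1 (op2 pop() → empty): stack <>
after step 2 (op1 push(42)): stack <42>
after step 3 (op3 push(71)): stack <42,71>
after step 4 (op4 push(96)): stack <42,71,96>
after step 5 (op5 push(66)): stack <42,71,96,66>
after step 6 (op6 pop() → 66): stack <42,71,96>
after step 7 (op7 push(47) (pending, included)): stack <42,71,96,47>
after step 8 (op8 push(5)): stack <42,71,96,47,5>

linearizable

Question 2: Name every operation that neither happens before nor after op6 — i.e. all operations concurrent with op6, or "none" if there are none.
overlap test against op6 [10,12]: concurrent iff the interval meets 10..12
op1 [1,3]: before
op2 [2,4]: before
op3 [5,6]: before
op4 [7,8]: before
op5 [9,11]: concurrent
op7 [13,…): after
op8 [14,15]: after

op5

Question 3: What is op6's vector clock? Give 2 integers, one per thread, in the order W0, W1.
op2 (invocation 2): nothing precedes it; W1's component alone gives (0, 1)
op1 (invocation 1): nothing precedes it; W0's component alone gives (1, 0)
from VC(op2)=(0, 1), op3 (invoked 5) maxes components and bumps W1 → (0, 2)
from VC(op3)=(0, 2), op4 (invoked 7) maxes components and bumps W1 → (0, 3)
from VC(op4)=(0, 3), op5 (invoked 9) maxes components and bumps W1 → (0, 4)
from VC(op5)=(0, 4), op8 (invoked 14) maxes components and bumps W1 → (0, 5)
from VC(op1)=(1, 0), VC(op5)=(0, 4), op6 (invoked 10) maxes components and bumps W0 → (2, 4)
from VC(op6)=(2, 4), op7 (invoked 13) maxes components and bumps W0 → (3, 4)
target: VC(op6) = (2, 4)

(2, 4)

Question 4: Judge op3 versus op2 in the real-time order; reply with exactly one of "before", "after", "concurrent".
op3 spans [5,6], op2 spans [2,4]
resp(op2)=4 < inv(op3)=5

after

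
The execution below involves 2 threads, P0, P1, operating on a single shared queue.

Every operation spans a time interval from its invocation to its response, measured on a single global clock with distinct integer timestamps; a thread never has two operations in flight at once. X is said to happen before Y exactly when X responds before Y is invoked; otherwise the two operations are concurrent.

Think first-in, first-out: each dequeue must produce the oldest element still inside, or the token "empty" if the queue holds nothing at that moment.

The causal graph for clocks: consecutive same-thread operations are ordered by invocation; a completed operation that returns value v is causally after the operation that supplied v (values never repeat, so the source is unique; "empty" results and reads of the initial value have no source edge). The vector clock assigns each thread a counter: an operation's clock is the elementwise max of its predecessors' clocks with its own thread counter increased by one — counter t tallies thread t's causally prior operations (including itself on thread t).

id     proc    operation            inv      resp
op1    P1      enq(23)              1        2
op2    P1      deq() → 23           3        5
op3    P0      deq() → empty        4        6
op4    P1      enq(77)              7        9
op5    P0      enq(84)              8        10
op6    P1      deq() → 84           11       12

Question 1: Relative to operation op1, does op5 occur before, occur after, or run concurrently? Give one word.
after

op5 spans [8,10], op1 spans [1,2]
resp(op1)=2 < inv(op5)=8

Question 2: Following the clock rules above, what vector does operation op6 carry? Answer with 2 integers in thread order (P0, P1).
(2, 4)

root op op1, invoked 1: fresh clock plus P1's own tick → (0, 1)
root op op3, invoked 4: fresh clock plus P0's own tick → (1, 0)
op2, invoked 3, takes VC(op1)=(0, 1) under max, adds 1 for P1 → (0, 2)
op5, invoked 8, takes VC(op3)=(1, 0) under max, adds 1 for P0 → (2, 0)
op4, invoked 7, takes VC(op2)=(0, 2) under max, adds 1 for P1 → (0, 3)
op6, invoked 11, takes VC(op4)=(0, 3), VC(op5)=(2, 0) under max, adds 1 for P1 → (2, 4)
target: VC(op6) = (2, 4)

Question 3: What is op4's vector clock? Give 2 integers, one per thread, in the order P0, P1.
(0, 3)

op1, invoked 1, has no incoming edges; only P1's bump applies → (0, 1)
op3, invoked 4, has no incoming edges; only P0's bump applies → (1, 0)
from VC(op1)=(0, 1), op2 (invoked 3) maxes components and bumps P1 → (0, 2)
from VC(op3)=(1, 0), op5 (invoked 8) maxes components and bumps P0 → (2, 0)
from VC(op2)=(0, 2), op4 (invoked 7) maxes components and bumps P1 → (0, 3)
from VC(op4)=(0, 3), VC(op5)=(2, 0), op6 (invoked 11) maxes components and bumps P1 → (2, 4)
target: VC(op4) = (0, 3)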